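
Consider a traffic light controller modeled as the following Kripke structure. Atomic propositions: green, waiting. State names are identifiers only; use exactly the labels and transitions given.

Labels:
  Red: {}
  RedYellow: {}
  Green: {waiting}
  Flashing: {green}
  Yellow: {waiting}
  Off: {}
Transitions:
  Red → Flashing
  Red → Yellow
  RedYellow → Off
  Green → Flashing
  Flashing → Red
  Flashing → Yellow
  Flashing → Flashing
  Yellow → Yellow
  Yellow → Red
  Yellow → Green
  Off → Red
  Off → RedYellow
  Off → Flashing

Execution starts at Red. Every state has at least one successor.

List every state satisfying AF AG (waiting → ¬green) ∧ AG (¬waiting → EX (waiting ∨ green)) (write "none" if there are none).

{Red, Green, Flashing, Yellow}

States satisfying AG (waiting → ¬green): {Red, RedYellow, Green, Flashing, Yellow, Off}.
States satisfying AF AG (waiting → ¬green): {Red, RedYellow, Green, Flashing, Yellow, Off}.
States satisfying ¬waiting → EX (waiting ∨ green): {Red, Green, Flashing, Yellow, Off}.
States satisfying AG (¬waiting → EX (waiting ∨ green)): {Red, Green, Flashing, Yellow}.
States satisfying AF AG (waiting → ¬green) ∧ AG (¬waiting → EX (waiting ∨ green)): {Red, Green, Flashing, Yellow}.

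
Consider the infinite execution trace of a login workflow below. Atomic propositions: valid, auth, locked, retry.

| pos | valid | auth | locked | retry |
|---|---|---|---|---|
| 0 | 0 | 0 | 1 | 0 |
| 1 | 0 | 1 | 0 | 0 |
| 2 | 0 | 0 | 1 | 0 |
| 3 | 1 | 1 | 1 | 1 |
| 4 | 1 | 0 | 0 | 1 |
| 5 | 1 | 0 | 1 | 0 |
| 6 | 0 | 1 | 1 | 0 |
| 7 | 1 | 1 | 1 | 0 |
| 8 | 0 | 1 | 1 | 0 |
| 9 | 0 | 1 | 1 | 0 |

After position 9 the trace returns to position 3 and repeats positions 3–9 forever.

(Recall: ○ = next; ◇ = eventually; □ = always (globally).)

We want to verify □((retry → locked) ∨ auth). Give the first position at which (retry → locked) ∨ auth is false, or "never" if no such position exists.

4

Check (retry → locked) ∨ auth at each position in order: 0 ✓, 1 ✓, 2 ✓, 3 ✓.
At position 4 the labels are {retry, valid}, so (retry → locked) ∨ auth is false there. This is the first violation.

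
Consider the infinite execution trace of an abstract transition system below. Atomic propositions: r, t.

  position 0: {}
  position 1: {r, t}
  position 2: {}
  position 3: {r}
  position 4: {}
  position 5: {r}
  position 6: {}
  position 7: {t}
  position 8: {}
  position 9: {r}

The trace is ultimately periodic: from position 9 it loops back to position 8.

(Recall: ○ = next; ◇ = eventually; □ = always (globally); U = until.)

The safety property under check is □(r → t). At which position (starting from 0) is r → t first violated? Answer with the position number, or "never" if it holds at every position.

3

Check r → t at each position in order: 0 ✓, 1 ✓, 2 ✓.
At position 3 the labels are {r}, so r → t is false there. This is the first violation.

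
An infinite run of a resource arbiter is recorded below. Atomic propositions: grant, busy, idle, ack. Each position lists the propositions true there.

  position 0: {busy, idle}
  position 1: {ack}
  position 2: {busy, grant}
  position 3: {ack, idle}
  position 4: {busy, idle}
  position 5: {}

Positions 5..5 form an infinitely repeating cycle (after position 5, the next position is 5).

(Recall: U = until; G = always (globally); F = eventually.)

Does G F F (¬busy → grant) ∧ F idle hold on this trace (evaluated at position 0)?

F F (¬busy → grant) must hold at every position from 0 onward. It fails at position 5, so G F F (¬busy → grant) is false.
idle holds at position 0, which is reachable from 0, so F idle holds.
At position 0: G F F (¬busy → grant) is false; F idle is true; so G F F (¬busy → grant) ∧ F idle is false.

Violated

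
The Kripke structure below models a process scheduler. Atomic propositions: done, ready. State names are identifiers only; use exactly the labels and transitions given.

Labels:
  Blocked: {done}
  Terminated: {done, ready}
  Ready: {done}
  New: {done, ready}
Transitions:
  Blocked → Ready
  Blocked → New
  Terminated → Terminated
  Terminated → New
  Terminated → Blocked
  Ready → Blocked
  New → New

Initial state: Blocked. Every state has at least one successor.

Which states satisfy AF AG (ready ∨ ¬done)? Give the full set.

{New}

States satisfying AG (ready ∨ ¬done): {New}.
States satisfying AF AG (ready ∨ ¬done): {New}.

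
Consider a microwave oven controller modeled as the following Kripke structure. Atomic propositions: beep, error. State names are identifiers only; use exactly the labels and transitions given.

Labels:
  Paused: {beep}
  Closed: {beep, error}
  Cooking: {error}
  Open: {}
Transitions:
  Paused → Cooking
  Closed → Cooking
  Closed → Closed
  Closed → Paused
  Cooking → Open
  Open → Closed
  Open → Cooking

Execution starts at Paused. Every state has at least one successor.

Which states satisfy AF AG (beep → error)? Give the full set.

none

States satisfying AG (beep → error): ∅.
States satisfying AF AG (beep → error): ∅.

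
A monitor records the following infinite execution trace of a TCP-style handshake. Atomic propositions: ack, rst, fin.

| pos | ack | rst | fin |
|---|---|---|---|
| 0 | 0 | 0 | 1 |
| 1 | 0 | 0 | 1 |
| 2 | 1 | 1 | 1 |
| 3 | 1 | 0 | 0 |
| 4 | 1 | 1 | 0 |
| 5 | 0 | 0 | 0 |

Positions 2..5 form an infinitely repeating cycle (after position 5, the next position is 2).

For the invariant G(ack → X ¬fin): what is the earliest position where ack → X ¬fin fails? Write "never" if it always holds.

never

ack → X ¬fin holds at every position 0..5, and those are all the positions the trace ever visits, so the invariant G(ack → X ¬fin) is never violated.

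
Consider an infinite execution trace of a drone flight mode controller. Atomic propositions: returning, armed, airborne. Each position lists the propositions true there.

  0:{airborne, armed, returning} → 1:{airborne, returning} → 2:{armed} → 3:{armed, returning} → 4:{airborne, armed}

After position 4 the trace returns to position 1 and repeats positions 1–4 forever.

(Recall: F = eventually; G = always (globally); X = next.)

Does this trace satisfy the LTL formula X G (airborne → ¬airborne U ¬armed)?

The position after 0 is 1; G (airborne → ¬airborne U ¬armed) is false there.

No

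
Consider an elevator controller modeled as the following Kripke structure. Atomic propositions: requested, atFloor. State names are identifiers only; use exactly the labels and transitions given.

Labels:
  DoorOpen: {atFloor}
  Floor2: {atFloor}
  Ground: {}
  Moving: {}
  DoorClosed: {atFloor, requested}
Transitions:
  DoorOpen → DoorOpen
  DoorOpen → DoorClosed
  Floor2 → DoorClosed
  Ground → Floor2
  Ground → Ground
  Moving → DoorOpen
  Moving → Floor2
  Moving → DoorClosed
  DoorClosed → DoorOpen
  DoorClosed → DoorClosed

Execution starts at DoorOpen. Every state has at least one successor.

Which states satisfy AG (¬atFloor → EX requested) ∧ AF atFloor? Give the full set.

States satisfying ¬atFloor → EX requested: {DoorOpen, Floor2, Moving, DoorClosed}.
States satisfying AG (¬atFloor → EX requested): {DoorOpen, Floor2, Moving, DoorClosed}.
States satisfying atFloor: {DoorOpen, Floor2, DoorClosed}.
States satisfying AF atFloor: {DoorOpen, Floor2, Moving, DoorClosed}.
States satisfying AG (¬atFloor → EX requested) ∧ AF atFloor: {DoorOpen, Floor2, Moving, DoorClosed}.

{DoorOpen, Floor2, Moving, DoorClosed}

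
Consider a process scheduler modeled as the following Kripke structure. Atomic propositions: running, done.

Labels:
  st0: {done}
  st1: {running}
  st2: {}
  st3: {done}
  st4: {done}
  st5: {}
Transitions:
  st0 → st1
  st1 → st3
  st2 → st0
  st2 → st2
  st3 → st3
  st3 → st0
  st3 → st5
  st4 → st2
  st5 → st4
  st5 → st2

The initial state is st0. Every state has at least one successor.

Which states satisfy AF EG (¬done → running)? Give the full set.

States satisfying EG (¬done → running): {st0, st1, st3}.
States satisfying AF EG (¬done → running): {st0, st1, st3}.

{st0, st1, st3}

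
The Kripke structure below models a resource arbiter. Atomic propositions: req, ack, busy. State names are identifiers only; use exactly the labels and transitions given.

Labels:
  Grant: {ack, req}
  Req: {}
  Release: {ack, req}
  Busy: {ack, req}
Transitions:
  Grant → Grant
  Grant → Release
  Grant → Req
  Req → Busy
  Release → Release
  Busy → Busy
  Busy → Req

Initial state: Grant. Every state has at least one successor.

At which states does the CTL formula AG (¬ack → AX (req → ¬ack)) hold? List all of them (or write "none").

States satisfying ¬ack → AX (req → ¬ack): {Grant, Release, Busy}.
States satisfying AG (¬ack → AX (req → ¬ack)): {Release}.

{Release}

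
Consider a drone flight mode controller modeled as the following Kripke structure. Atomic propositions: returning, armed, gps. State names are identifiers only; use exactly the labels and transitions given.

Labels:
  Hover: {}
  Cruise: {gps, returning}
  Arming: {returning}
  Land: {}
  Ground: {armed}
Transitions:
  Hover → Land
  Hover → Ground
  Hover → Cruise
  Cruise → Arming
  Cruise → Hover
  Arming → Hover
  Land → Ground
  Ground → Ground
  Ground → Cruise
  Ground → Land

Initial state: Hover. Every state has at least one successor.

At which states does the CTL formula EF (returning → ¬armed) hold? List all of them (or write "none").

{Hover, Cruise, Arming, Land, Ground}

States satisfying returning → ¬armed: {Hover, Cruise, Arming, Land, Ground}.
States satisfying EF (returning → ¬armed): {Hover, Cruise, Arming, Land, Ground}.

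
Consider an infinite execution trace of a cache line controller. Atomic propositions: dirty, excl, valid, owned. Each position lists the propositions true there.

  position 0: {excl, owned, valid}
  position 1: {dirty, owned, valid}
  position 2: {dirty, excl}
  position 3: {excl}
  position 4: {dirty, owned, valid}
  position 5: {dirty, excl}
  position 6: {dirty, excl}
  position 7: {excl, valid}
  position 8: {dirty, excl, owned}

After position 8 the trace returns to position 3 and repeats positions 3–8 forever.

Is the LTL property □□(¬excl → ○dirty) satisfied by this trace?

□(¬excl → ○dirty) holds at every position 0..8, and those are all positions ever visited, so □□(¬excl → ○dirty) holds.

Holds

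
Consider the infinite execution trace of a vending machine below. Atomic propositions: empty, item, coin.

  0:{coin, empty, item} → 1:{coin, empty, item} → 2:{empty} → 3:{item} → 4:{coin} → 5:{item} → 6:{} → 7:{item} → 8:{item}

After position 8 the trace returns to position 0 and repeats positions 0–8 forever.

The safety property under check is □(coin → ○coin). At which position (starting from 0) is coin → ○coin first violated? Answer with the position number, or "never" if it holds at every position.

Check coin → ○coin at each position in order: 0 ✓.
At position 1 the labels are {coin, empty, item} and the next position 2 has {empty}, so coin → ○coin is false there. This is the first violation.

1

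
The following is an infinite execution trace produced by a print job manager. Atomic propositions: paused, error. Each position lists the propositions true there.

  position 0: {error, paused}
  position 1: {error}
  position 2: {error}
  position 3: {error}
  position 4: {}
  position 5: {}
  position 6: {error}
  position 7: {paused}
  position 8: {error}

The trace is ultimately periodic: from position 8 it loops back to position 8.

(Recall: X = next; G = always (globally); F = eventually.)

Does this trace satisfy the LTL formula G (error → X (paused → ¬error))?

Satisfied

error → X (paused → ¬error) holds at every position 0..8, and those are all positions ever visited, so G (error → X (paused → ¬error)) holds.
Positions where error holds: 0, 1, 2, 3, 6, 8.
Check X (paused → ¬error) at each: 0→ok, 1→ok, 2→ok, 3→ok, 6→ok, 8→ok.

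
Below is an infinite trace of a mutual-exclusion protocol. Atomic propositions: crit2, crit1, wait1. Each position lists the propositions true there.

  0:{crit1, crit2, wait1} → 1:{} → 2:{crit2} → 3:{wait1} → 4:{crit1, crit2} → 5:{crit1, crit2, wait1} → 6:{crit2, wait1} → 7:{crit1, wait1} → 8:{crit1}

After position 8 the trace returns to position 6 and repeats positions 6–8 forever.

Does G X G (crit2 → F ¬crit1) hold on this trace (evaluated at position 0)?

X G (crit2 → F ¬crit1) holds at every position 0..8, and those are all positions ever visited, so G X G (crit2 → F ¬crit1) holds.

Satisfied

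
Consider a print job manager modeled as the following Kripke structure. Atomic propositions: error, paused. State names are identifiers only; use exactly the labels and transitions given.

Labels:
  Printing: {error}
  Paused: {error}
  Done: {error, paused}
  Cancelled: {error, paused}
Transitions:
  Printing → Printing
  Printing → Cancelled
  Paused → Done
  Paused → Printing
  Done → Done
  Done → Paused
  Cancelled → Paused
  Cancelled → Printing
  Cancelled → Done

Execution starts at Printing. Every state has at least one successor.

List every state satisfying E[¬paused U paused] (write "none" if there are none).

States satisfying ¬paused: {Printing, Paused}.
States satisfying paused: {Done, Cancelled}.
States satisfying E[¬paused U paused]: {Printing, Paused, Done, Cancelled}.

{Printing, Paused, Done, Cancelled}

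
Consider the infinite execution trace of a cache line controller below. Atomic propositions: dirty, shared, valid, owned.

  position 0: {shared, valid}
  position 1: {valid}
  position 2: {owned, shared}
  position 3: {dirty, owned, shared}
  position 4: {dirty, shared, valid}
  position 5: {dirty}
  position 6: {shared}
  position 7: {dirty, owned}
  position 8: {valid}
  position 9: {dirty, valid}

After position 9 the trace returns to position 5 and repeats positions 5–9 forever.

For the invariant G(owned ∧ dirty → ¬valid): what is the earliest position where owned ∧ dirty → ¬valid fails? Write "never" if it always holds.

owned ∧ dirty → ¬valid holds at every position 0..9, and those are all the positions the trace ever visits, so the invariant G(owned ∧ dirty → ¬valid) is never violated.

never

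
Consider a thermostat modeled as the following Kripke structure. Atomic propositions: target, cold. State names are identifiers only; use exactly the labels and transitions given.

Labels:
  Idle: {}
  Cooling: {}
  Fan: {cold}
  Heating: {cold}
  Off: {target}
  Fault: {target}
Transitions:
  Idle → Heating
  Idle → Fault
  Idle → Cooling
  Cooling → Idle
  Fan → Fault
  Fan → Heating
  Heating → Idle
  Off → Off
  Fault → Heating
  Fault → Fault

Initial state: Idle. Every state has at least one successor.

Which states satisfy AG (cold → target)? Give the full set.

States satisfying cold → target: {Idle, Cooling, Off, Fault}.
States satisfying AG (cold → target): {Off}.

{Off}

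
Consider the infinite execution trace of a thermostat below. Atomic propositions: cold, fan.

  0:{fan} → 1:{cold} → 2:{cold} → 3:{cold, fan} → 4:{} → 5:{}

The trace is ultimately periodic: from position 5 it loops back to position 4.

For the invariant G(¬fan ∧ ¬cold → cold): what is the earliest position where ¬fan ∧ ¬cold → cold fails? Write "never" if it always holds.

4

Check ¬fan ∧ ¬cold → cold at each position in order: 0 ✓, 1 ✓, 2 ✓, 3 ✓.
At position 4 the labels are {}, so ¬fan ∧ ¬cold → cold is false there. This is the first violation.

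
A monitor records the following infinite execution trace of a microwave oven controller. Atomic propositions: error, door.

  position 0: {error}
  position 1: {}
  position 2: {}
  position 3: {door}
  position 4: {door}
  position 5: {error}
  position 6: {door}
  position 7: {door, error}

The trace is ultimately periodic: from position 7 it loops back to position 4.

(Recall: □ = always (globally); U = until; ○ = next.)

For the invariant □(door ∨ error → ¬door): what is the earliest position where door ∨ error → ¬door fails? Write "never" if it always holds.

3

Check door ∨ error → ¬door at each position in order: 0 ✓, 1 ✓, 2 ✓.
At position 3 the labels are {door}, so door ∨ error → ¬door is false there. This is the first violation.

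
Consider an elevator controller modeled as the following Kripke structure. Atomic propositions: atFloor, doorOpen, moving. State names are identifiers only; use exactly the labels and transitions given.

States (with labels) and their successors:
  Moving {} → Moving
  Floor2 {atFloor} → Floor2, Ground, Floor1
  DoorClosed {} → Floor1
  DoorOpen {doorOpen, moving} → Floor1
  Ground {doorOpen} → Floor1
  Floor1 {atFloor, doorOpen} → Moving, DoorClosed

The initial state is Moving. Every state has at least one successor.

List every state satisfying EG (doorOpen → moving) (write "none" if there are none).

States satisfying doorOpen → moving: {Moving, Floor2, DoorClosed, DoorOpen}.
States satisfying EG (doorOpen → moving): {Moving, Floor2}.

{Moving, Floor2}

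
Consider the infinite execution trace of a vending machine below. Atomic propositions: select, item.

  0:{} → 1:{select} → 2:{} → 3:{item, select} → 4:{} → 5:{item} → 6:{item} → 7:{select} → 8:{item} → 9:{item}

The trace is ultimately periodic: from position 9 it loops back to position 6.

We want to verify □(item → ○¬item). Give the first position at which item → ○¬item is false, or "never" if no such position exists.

5

Check item → ○¬item at each position in order: 0 ✓, 1 ✓, 2 ✓, 3 ✓, 4 ✓.
At position 5 the labels are {item} and the next position 6 has {item}, so item → ○¬item is false there. This is the first violation.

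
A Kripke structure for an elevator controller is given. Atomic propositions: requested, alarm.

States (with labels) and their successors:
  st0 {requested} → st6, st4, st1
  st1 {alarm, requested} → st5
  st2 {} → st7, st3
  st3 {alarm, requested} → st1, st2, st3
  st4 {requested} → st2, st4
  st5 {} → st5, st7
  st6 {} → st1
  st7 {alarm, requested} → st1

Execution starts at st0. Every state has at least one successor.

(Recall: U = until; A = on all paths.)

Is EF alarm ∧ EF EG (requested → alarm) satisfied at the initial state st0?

States satisfying alarm: {st1, st3, st7}.
States satisfying EF alarm: {st0, st1, st2, st3, st4, st5, st6, st7}.
States satisfying EG (requested → alarm): {st1, st2, st3, st5, st6, st7}.
States satisfying EF EG (requested → alarm): {st0, st1, st2, st3, st4, st5, st6, st7}.
States satisfying EF alarm ∧ EF EG (requested → alarm): {st0, st1, st2, st3, st4, st5, st6, st7}.
st0 ∈ Sat(EF alarm ∧ EF EG (requested → alarm)).

Holds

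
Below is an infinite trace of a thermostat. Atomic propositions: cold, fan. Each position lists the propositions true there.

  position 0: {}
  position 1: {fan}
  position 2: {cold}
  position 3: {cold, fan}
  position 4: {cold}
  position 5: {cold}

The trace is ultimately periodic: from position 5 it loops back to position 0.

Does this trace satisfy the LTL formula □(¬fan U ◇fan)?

¬fan U ◇fan holds at every position 0..5, and those are all positions ever visited, so □(¬fan U ◇fan) holds.

Satisfied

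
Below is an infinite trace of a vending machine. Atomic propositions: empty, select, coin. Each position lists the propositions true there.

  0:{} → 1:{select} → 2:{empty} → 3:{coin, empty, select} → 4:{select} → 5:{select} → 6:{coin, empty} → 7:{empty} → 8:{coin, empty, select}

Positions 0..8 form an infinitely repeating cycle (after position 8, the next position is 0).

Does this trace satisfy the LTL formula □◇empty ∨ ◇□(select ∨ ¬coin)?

◇empty holds at every position 0..8, and those are all positions ever visited, so □◇empty holds.
□(select ∨ ¬coin) is false at every position 0..8, so it never becomes true and ◇□(select ∨ ¬coin) fails.
At position 0: □◇empty is true; ◇□(select ∨ ¬coin) is false; so □◇empty ∨ ◇□(select ∨ ¬coin) is true.

Holds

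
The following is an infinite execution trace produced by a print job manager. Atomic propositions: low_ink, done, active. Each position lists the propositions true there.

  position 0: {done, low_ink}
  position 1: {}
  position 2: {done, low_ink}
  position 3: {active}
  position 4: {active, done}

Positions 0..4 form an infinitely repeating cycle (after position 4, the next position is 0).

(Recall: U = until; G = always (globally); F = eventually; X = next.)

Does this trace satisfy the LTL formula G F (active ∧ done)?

Holds

F (active ∧ done) holds at every position 0..4, and those are all positions ever visited, so G F (active ∧ done) holds.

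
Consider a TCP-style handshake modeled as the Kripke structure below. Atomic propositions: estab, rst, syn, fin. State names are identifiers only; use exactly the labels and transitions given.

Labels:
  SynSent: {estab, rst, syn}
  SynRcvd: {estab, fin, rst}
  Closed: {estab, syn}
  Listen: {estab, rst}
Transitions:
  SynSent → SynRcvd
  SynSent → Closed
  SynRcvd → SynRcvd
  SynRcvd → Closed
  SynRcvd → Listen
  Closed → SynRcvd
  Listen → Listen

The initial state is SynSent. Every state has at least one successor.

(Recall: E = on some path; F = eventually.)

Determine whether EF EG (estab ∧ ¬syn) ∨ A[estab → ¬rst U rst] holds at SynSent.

Yes

States satisfying EG (estab ∧ ¬syn): {SynRcvd, Listen}.
States satisfying EF EG (estab ∧ ¬syn): {SynSent, SynRcvd, Closed, Listen}.
States satisfying estab → ¬rst: {Closed}.
States satisfying rst: {SynSent, SynRcvd, Listen}.
States satisfying A[estab → ¬rst U rst]: {SynSent, SynRcvd, Closed, Listen}.
States satisfying EF EG (estab ∧ ¬syn) ∨ A[estab → ¬rst U rst]: {SynSent, SynRcvd, Closed, Listen}.
SynSent ∈ Sat(EF EG (estab ∧ ¬syn) ∨ A[estab → ¬rst U rst]).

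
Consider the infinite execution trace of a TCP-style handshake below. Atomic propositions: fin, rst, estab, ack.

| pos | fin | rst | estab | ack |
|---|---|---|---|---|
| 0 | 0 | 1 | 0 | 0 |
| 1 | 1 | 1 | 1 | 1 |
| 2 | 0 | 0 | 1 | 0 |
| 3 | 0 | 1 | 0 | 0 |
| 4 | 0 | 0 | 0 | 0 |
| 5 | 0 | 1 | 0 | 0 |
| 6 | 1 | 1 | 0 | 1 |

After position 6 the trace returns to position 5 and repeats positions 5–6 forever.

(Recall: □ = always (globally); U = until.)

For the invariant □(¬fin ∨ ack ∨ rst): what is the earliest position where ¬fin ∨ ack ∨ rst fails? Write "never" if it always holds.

¬fin ∨ ack ∨ rst holds at every position 0..6, and those are all the positions the trace ever visits, so the invariant □(¬fin ∨ ack ∨ rst) is never violated.

never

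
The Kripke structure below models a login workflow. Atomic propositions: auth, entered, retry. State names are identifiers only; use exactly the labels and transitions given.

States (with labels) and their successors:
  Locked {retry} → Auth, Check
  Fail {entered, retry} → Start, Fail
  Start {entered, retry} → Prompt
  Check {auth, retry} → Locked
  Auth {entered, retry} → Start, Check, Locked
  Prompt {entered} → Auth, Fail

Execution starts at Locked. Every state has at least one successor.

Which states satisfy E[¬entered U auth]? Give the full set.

States satisfying ¬entered: {Locked, Check}.
States satisfying auth: {Check}.
States satisfying E[¬entered U auth]: {Locked, Check}.

{Locked, Check}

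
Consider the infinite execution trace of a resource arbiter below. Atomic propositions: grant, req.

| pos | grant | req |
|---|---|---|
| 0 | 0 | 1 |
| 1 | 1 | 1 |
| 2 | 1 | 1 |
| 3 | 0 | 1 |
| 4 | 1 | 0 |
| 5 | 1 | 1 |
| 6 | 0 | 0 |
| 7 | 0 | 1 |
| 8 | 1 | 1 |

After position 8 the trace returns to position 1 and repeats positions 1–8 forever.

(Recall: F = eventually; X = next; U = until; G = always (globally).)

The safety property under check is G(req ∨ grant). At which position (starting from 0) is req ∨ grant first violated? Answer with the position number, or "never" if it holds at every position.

6

Check req ∨ grant at each position in order: 0 ✓, 1 ✓, 2 ✓, 3 ✓, 4 ✓, 5 ✓.
At position 6 the labels are {}, so req ∨ grant is false there. This is the first violation.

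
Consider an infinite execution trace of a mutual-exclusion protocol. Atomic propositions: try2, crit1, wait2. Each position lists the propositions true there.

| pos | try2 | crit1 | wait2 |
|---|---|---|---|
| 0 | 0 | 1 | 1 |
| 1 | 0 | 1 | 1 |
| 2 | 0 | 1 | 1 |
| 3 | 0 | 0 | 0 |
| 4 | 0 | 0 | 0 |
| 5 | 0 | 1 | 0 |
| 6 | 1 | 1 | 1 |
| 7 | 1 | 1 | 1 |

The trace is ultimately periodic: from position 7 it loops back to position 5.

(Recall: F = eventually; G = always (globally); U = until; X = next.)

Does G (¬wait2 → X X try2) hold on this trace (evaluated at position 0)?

Violated

¬wait2 → X X try2 must hold at every position from 0 onward. It fails at position 3, so G (¬wait2 → X X try2) is false.
Positions where ¬wait2 holds: 3, 4, 5.
Check X X try2 at each: 3→fails, 4→ok, 5→ok.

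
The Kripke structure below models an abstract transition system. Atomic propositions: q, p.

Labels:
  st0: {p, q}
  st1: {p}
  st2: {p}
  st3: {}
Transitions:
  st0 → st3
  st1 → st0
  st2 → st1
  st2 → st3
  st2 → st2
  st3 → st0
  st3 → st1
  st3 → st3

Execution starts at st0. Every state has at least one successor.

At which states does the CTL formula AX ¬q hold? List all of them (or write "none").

States satisfying ¬q: {st1, st2, st3}.
States satisfying AX ¬q: {st0, st2}.

{st0, st2}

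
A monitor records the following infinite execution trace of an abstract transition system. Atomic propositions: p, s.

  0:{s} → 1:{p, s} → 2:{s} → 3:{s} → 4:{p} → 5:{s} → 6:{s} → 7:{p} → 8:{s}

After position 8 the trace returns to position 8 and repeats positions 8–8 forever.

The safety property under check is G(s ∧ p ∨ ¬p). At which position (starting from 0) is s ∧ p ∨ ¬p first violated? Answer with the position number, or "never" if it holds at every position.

4

Check s ∧ p ∨ ¬p at each position in order: 0 ✓, 1 ✓, 2 ✓, 3 ✓.
At position 4 the labels are {p}, so s ∧ p ∨ ¬p is false there. This is the first violation.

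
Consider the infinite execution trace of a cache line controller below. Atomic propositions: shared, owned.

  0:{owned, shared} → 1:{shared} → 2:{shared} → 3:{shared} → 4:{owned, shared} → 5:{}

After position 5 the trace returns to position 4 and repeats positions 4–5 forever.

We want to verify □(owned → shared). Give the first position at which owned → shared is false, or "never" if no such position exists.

owned → shared holds at every position 0..5, and those are all the positions the trace ever visits, so the invariant □(owned → shared) is never violated.

never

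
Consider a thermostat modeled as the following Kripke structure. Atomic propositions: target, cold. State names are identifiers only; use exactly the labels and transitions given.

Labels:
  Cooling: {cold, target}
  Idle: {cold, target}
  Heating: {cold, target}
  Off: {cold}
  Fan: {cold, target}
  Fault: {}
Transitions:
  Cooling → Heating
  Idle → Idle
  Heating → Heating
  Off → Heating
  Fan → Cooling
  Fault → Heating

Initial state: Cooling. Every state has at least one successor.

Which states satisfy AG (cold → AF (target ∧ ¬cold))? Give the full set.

none

States satisfying cold → AF (target ∧ ¬cold): {Fault}.
States satisfying AG (cold → AF (target ∧ ¬cold)): ∅.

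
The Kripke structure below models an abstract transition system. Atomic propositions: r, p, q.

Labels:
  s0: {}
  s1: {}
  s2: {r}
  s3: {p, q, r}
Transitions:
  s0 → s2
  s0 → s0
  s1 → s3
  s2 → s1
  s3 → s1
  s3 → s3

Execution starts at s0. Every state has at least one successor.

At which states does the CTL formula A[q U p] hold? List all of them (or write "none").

{s3}

States satisfying q: {s3}.
States satisfying p: {s3}.
States satisfying A[q U p]: {s3}.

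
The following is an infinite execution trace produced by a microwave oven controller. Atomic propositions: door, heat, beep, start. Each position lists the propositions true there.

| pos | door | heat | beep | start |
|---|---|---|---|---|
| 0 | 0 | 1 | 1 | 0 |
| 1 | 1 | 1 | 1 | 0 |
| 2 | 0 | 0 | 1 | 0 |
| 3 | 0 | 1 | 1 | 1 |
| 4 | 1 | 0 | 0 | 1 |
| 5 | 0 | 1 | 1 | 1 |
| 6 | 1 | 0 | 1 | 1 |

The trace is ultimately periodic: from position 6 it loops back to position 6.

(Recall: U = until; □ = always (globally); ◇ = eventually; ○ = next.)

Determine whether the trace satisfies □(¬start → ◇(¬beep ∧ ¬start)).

No

¬start → ◇(¬beep ∧ ¬start) must hold at every position from 0 onward. It fails at position 0, so □(¬start → ◇(¬beep ∧ ¬start)) is false.
Positions where ¬start holds: 0, 1, 2.
Check ◇(¬beep ∧ ¬start) at each: 0→fails, 1→fails, 2→fails.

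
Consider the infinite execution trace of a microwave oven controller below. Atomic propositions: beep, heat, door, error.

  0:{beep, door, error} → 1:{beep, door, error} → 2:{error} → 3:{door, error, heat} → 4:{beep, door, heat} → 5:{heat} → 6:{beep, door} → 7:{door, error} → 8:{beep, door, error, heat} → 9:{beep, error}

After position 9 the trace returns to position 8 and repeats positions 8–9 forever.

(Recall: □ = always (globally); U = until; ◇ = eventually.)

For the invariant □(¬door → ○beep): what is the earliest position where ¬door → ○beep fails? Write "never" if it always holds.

Check ¬door → ○beep at each position in order: 0 ✓, 1 ✓.
At position 2 the labels are {error} and the next position 3 has {door, error, heat}, so ¬door → ○beep is false there. This is the first violation.

2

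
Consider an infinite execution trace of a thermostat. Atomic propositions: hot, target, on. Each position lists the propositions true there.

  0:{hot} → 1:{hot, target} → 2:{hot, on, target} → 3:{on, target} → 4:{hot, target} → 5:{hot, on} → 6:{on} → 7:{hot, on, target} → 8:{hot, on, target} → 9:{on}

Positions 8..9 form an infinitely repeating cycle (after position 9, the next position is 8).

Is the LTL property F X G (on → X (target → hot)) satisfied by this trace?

Holds

X G (on → X (target → hot)) holds at position 2, which is reachable from 0, so F X G (on → X (target → hot)) holds.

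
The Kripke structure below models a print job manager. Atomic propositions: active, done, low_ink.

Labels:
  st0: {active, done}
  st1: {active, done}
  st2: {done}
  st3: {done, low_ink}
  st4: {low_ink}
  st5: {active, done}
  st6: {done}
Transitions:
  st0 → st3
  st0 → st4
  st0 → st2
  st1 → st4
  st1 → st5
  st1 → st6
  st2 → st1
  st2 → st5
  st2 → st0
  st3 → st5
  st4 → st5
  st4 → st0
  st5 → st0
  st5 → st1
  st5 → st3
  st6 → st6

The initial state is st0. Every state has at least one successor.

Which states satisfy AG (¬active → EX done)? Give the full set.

States satisfying ¬active → EX done: {st0, st1, st2, st3, st4, st5, st6}.
States satisfying AG (¬active → EX done): {st0, st1, st2, st3, st4, st5, st6}.

{st0, st1, st2, st3, st4, st5, st6}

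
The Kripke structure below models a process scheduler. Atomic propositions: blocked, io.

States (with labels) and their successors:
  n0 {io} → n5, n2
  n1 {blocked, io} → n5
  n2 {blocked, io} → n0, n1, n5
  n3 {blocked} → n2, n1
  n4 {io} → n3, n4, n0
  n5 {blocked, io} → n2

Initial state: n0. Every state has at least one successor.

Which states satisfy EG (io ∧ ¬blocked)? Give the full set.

States satisfying io ∧ ¬blocked: {n0, n4}.
States satisfying EG (io ∧ ¬blocked): {n4}.

{n4}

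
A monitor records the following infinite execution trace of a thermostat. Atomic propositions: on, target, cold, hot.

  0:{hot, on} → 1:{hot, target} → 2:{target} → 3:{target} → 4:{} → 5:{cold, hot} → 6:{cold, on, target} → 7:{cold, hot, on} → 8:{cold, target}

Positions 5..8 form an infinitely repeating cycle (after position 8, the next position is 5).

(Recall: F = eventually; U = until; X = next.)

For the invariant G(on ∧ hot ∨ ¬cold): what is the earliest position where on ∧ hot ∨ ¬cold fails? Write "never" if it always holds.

5

Check on ∧ hot ∨ ¬cold at each position in order: 0 ✓, 1 ✓, 2 ✓, 3 ✓, 4 ✓.
At position 5 the labels are {cold, hot}, so on ∧ hot ∨ ¬cold is false there. This is the first violation.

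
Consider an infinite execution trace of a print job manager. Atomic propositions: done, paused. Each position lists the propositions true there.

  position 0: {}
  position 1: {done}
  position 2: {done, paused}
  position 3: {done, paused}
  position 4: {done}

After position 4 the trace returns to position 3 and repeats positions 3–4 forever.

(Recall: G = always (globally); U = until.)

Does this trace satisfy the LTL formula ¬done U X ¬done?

Walking from position 0: at position 1, X ¬done has not yet held and ¬done fails, so ¬done U X ¬done is false.

No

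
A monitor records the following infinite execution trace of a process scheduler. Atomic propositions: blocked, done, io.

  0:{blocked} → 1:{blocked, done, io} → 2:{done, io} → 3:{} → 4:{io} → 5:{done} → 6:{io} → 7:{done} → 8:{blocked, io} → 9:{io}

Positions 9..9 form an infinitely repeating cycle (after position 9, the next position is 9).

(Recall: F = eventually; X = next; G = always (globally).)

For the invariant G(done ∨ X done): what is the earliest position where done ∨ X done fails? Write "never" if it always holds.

3

Check done ∨ X done at each position in order: 0 ✓, 1 ✓, 2 ✓.
At position 3 the labels are {} and the next position 4 has {io}, so done ∨ X done is false there. This is the first violation.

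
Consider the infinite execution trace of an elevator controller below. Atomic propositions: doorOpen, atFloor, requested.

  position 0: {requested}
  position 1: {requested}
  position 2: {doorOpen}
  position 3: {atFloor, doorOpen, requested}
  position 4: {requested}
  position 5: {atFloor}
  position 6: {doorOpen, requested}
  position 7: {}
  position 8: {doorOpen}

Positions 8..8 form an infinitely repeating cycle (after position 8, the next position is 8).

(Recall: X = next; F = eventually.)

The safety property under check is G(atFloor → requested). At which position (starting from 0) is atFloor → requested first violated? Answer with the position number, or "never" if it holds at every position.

5

Check atFloor → requested at each position in order: 0 ✓, 1 ✓, 2 ✓, 3 ✓, 4 ✓.
At position 5 the labels are {atFloor}, so atFloor → requested is false there. This is the first violation.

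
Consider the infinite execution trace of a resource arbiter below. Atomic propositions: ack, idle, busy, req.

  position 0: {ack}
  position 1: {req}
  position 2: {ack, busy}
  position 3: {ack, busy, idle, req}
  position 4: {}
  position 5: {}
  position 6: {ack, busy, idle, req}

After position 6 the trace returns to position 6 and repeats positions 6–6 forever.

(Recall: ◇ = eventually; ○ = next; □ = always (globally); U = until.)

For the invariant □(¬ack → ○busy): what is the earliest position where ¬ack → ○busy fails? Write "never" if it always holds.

Check ¬ack → ○busy at each position in order: 0 ✓, 1 ✓, 2 ✓, 3 ✓.
At position 4 the labels are {} and the next position 5 has {}, so ¬ack → ○busy is false there. This is the first violation.

4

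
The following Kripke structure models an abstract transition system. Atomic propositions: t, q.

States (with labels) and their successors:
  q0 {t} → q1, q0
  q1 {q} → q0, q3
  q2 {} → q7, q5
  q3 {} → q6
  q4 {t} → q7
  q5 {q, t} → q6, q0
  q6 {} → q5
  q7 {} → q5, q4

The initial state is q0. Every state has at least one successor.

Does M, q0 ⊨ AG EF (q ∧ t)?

Holds

States satisfying EF (q ∧ t): {q0, q1, q2, q3, q4, q5, q6, q7}.
States satisfying AG EF (q ∧ t): {q0, q1, q2, q3, q4, q5, q6, q7}.
Every state reachable from q0 satisfies EF (q ∧ t).
q0 ∈ Sat(AG EF (q ∧ t)).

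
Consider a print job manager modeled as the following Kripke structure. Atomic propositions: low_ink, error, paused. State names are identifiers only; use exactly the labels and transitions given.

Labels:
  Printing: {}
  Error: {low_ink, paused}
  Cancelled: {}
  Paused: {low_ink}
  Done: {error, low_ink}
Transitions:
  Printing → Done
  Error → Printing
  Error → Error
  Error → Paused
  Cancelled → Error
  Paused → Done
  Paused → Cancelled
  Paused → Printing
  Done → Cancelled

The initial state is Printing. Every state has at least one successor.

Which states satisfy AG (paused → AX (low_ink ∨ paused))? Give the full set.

none

States satisfying paused → AX (low_ink ∨ paused): {Printing, Cancelled, Paused, Done}.
States satisfying AG (paused → AX (low_ink ∨ paused)): ∅.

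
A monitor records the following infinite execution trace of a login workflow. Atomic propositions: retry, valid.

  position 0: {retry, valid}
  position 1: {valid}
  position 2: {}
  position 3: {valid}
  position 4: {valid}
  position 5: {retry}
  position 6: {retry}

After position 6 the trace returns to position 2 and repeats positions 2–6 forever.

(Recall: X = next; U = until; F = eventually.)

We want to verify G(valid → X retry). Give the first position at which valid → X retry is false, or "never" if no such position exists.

0

At position 0 the labels are {retry, valid} and the next position 1 has {valid}, so valid → X retry is false there. This is the first violation.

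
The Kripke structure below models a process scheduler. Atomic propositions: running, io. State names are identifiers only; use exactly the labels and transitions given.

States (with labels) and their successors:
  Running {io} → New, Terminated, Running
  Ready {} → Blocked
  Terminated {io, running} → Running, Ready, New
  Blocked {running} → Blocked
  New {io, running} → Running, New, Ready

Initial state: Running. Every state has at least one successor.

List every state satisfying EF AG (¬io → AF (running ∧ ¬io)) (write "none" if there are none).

{Running, Ready, Terminated, Blocked, New}

States satisfying AG (¬io → AF (running ∧ ¬io)): {Running, Ready, Terminated, Blocked, New}.
States satisfying EF AG (¬io → AF (running ∧ ¬io)): {Running, Ready, Terminated, Blocked, New}.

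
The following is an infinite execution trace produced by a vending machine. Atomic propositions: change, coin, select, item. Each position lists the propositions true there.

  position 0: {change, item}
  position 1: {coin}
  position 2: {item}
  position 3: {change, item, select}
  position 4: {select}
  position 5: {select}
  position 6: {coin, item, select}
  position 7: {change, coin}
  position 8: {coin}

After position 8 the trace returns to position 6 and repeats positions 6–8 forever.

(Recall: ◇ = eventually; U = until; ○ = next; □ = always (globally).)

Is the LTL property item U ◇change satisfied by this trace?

Holds

Walking from position 0: ◇change first holds at position 0, and item holds at every earlier position along the way, so item U ◇change holds.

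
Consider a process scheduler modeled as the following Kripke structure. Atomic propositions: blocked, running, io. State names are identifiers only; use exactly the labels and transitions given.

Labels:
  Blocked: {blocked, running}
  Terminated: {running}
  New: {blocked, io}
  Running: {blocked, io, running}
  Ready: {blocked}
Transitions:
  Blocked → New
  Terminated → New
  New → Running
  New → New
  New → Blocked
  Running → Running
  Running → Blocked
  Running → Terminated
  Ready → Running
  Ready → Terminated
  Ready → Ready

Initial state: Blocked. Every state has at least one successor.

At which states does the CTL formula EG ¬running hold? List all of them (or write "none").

States satisfying ¬running: {New, Ready}.
States satisfying EG ¬running: {New, Ready}.

{New, Ready}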